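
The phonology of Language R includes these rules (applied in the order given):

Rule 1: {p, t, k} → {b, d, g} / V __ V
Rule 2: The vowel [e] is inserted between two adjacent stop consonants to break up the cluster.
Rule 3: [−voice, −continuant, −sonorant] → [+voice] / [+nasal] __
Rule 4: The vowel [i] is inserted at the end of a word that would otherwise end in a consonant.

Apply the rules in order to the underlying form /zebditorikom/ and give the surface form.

zebedidorigomi

Rule 1 (intervocalic voicing): /t/ is a voiceless stop between vowels /i/ and /o/, so it voices to [d]. /k/ is a voiceless stop between vowels /i/ and /o/, so it voices to [g]. /zebditorikom/ → zebdidorigom.
Rule 2 (stop-cluster e-epenthesis): /b/ and /d/ form a stop–stop cluster, so [e] is inserted between them. /zebdidorigom/ → zebedidorigom.
Rule 3 (post-nasal voicing): no segment meets the environment; /zebedidorigom/ is unchanged.
Rule 4 (final i-epenthesis): the form ends in the consonant /m/, so [i] is inserted word-finally. /zebedidorigom/ → zebedidorigomi.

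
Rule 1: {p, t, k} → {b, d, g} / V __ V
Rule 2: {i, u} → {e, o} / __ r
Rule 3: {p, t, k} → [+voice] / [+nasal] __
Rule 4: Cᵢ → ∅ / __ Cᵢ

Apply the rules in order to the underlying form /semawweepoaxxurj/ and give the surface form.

semaweeboaxorj

Rule 1 (intervocalic voicing): /p/ is a voiceless stop between vowels /e/ and /o/, so it voices to [b]. /semawweepoaxxurj/ → semawweeboaxxurj.
Rule 2 (pre-rhotic lowering): /u/ is a high vowel immediately before /r/, so it lowers to [o]. /semawweeboaxxurj/ → semawweeboaxxorj.
Rule 3 (post-nasal voicing): no segment meets the environment; /semawweeboaxxorj/ is unchanged.
Rule 4 (degemination): /ww/ is a geminate; the first /w/ deletes. /xx/ is a geminate; the first /x/ deletes. /semawweeboaxxorj/ → semaweeboaxorj.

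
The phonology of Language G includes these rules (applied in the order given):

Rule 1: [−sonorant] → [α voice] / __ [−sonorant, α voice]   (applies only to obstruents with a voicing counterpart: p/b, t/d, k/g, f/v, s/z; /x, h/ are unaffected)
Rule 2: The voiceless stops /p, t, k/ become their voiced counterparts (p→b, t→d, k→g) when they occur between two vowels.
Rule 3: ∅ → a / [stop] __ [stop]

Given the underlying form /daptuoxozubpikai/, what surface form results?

Rule 1 (regressive voicing assimilation): /b/ precedes the voiceless obstruent /p/, so it devoices to [p] by assimilation. /daptuoxozubpikai/ → daptuoxozuppikai.
Rule 2 (intervocalic voicing): /k/ is a voiceless stop between vowels /i/ and /a/, so it voices to [g]. /daptuoxozuppikai/ → daptuoxozuppigai.
Rule 3 (stop-cluster a-epenthesis): /p/ and /t/ form a stop–stop cluster, so [a] is inserted between them. /p/ and /p/ form a stop–stop cluster, so [a] is inserted between them. /daptuoxozuppigai/ → dapatuoxozupapigai.

dapatuoxozupapigai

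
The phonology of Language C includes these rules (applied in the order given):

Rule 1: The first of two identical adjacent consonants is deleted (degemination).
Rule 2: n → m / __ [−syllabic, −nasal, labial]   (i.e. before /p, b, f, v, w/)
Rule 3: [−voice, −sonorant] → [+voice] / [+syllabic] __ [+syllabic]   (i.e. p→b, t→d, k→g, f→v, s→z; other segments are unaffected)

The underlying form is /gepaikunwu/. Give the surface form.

gebaigumwu

Rule 1 (degemination): no segment meets the environment; /gepaikunwu/ is unchanged.
Rule 2 (nasal place assimilation): /n/ precedes the labial consonant /w/, so it assimilates in place to [m]. /gepaikunwu/ → gepaikumwu.
Rule 3 (intervocalic voicing): /p/ is a voiceless obstruent between vowels /e/ and /a/, so it voices to [b]. /k/ is a voiceless obstruent between vowels /i/ and /u/, so it voices to [g]. /gepaikumwu/ → gebaigumwu.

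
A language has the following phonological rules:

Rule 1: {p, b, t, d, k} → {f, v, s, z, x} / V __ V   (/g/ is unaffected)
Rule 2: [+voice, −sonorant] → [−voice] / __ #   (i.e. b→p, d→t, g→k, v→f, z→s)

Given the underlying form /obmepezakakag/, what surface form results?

Rule 1 (intervocalic spirantization): /p/ is a stop between vowels /e/ and /e/, so it spirantizes to the fricative [f]. /k/ is a stop between vowels /a/ and /a/, so it spirantizes to the fricative [x]. /k/ is a stop between vowels /a/ and /a/, so it spirantizes to the fricative [x]. /obmepezakakag/ → obmefezaxaxag.
Rule 2 (final devoicing): /g/ is a voiced obstruent in word-final position, so it devoices to [k]. /obmefezaxaxag/ → obmefezaxaxak.

obmefezaxaxak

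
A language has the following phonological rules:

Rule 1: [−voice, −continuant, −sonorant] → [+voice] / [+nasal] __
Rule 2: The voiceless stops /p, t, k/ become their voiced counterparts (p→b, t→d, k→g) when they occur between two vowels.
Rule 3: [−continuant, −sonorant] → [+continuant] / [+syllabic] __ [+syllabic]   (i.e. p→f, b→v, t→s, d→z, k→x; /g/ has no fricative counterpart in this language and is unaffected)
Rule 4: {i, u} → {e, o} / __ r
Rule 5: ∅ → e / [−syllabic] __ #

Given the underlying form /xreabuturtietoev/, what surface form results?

xreavuzortiezoeve

Rule 1 (post-nasal voicing): no segment meets the environment; /xreabuturtietoev/ is unchanged.
Rule 2 (intervocalic voicing): /t/ is a voiceless stop between vowels /u/ and /u/, so it voices to [d]. /t/ is a voiceless stop between vowels /e/ and /o/, so it voices to [d]. /xreabuturtietoev/ → xreabudurtiedoev.
Rule 3 (intervocalic spirantization): /b/ is a stop between vowels /a/ and /u/, so it spirantizes to the fricative [v]. /d/ is a stop between vowels /u/ and /u/, so it spirantizes to the fricative [z]. /d/ is a stop between vowels /e/ and /o/, so it spirantizes to the fricative [z]. /xreabudurtiedoev/ → xreavuzurtiezoev.
Rule 4 (pre-rhotic lowering): /u/ is a high vowel immediately before /r/, so it lowers to [o]. /xreavuzurtiezoev/ → xreavuzortiezoev.
Rule 5 (final e-epenthesis): the form ends in the consonant /v/, so [e] is inserted word-finally. /xreavuzortiezoev/ → xreavuzortiezoeve.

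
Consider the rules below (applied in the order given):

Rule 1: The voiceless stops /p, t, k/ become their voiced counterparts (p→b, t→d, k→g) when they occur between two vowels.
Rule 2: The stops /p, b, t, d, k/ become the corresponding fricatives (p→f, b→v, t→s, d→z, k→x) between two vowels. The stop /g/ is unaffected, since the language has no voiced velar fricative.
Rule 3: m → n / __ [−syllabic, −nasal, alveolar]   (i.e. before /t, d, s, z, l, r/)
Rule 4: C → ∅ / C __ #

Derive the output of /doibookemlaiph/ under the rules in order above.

Rule 1 (intervocalic voicing): /k/ is a voiceless stop between vowels /o/ and /e/, so it voices to [g]. /doibookemlaiph/ → doiboogemlaiph.
Rule 2 (intervocalic spirantization): /b/ is a stop between vowels /i/ and /o/, so it spirantizes to the fricative [v]. /doiboogemlaiph/ → doivoogemlaiph.
Rule 3 (nasal place assimilation): /m/ precedes the alveolar consonant /l/, so it assimilates in place to [n]. /doivoogemlaiph/ → doivoogenlaiph.
Rule 4 (final cluster simplification): /h/ is the second consonant of a word-final cluster /ph/, so it deletes. /doivoogenlaiph/ → doivoogenlaip.

doivoogenlaip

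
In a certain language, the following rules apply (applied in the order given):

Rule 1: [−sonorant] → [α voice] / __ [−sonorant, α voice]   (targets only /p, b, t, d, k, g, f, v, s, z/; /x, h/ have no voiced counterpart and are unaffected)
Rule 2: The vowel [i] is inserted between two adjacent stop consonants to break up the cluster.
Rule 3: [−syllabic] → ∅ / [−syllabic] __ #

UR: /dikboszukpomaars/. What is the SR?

Rule 1 (regressive voicing assimilation): /k/ precedes the voiced obstruent /b/, so it voices to [g] by assimilation. /s/ precedes the voiced obstruent /z/, so it voices to [z] by assimilation. /dikboszukpomaars/ → digbozzukpomaars.
Rule 2 (stop-cluster i-epenthesis): /g/ and /b/ form a stop–stop cluster, so [i] is inserted between them. /k/ and /p/ form a stop–stop cluster, so [i] is inserted between them. /digbozzukpomaars/ → digibozzukipomaars.
Rule 3 (final cluster simplification): /s/ is the second consonant of a word-final cluster /rs/, so it deletes. /digibozzukipomaars/ → digibozzukipomaar.

digibozzukipomaar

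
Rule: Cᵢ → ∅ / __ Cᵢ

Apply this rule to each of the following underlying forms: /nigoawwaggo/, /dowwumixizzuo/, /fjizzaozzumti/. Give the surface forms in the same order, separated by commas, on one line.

nigoawago, dowumixizuo, fjizaozumti

/nigoawwaggo/: /ww/ is a geminate; the first /w/ deletes. /gg/ is a geminate; the first /g/ deletes. → [nigoawago].
/dowwumixizzuo/: /ww/ is a geminate; the first /w/ deletes. /zz/ is a geminate; the first /z/ deletes. → [dowumixizuo].
/fjizzaozzumti/: /zz/ is a geminate; the first /z/ deletes. /zz/ is a geminate; the first /z/ deletes. → [fjizaozumti].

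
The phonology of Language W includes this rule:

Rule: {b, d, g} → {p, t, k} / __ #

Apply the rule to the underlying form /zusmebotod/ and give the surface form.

zusmebotot

/d/ is a voiced stop in word-final position, so it devoices to [t].
The other instance of /b/ does not occur in the required environment and remains unchanged.
Surface form: [zusmebotot].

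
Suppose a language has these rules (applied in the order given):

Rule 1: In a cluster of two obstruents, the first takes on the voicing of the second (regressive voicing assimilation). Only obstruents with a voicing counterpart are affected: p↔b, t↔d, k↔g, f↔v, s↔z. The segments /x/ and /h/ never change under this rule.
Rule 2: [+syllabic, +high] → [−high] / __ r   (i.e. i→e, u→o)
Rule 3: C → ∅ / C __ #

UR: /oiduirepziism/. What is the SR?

Rule 1 (regressive voicing assimilation): /p/ precedes the voiced obstruent /z/, so it voices to [b] by assimilation. /oiduirepziism/ → oiduirebziism.
Rule 2 (pre-rhotic lowering): /i/ is a high vowel immediately before /r/, so it lowers to [e]. /oiduirebziism/ → oiduerebziism.
Rule 3 (final cluster simplification): /m/ is the second consonant of a word-final cluster /sm/, so it deletes. /oiduerebziism/ → oiduerebziis.

oiduerebziis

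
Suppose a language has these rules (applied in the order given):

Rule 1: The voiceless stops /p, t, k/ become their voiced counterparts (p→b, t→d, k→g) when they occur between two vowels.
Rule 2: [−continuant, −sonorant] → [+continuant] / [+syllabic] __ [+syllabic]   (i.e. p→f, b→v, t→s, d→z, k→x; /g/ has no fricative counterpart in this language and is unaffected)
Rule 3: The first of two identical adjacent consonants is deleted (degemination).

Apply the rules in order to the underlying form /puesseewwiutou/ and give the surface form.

pueseewiuzou

Rule 1 (intervocalic voicing): /t/ is a voiceless stop between vowels /u/ and /o/, so it voices to [d]. /puesseewwiutou/ → puesseewwiudou.
Rule 2 (intervocalic spirantization): /d/ is a stop between vowels /u/ and /o/, so it spirantizes to the fricative [z]. /puesseewwiudou/ → puesseewwiuzou.
Rule 3 (degemination): /ss/ is a geminate; the first /s/ deletes. /ww/ is a geminate; the first /w/ deletes. /puesseewwiuzou/ → pueseewiuzou.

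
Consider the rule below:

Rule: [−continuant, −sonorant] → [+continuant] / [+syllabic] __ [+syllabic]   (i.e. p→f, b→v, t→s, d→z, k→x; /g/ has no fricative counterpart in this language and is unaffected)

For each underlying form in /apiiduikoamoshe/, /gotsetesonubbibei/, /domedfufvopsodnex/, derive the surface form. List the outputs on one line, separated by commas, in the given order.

/apiiduikoamoshe/: /p/ is a stop between vowels /a/ and /i/, so it spirantizes to the fricative [f]. /d/ is a stop between vowels /i/ and /u/, so it spirantizes to the fricative [z]. /k/ is a stop between vowels /i/ and /o/, so it spirantizes to the fricative [x]. → [afiizuixoamoshe].
/gotsetesonubbibei/: /t/ is a stop between vowels /e/ and /e/, so it spirantizes to the fricative [s]. /b/ is a stop between vowels /i/ and /e/, so it spirantizes to the fricative [v]. → [gotsesesonubbivei].
/domedfufvopsodnex/: the rule's environment is not met; surfaces unchanged as [domedfufvopsodnex].

afiizuixoamoshe, gotsesesonubbivei, domedfufvopsodnex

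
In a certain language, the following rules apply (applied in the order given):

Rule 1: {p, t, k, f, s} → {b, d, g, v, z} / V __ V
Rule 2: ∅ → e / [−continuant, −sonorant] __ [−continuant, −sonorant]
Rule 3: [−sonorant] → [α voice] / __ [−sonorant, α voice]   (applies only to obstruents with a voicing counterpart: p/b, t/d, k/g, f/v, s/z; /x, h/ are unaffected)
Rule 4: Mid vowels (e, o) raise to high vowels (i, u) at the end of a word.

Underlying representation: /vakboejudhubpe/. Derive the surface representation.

Rule 1 (intervocalic voicing): no segment meets the environment; /vakboejudhubpe/ is unchanged.
Rule 2 (stop-cluster e-epenthesis): /k/ and /b/ form a stop–stop cluster, so [e] is inserted between them. /b/ and /p/ form a stop–stop cluster, so [e] is inserted between them. /vakboejudhubpe/ → vakeboejudhubepe.
Rule 3 (regressive voicing assimilation): /d/ precedes the voiceless obstruent /h/, so it devoices to [t] by assimilation. /vakeboejudhubepe/ → vakeboejuthubepe.
Rule 4 (final vowel raising): /e/ is a mid vowel in word-final position, so it raises to [i]. /vakeboejuthubepe/ → vakeboejuthubepi.

vakeboejuthubepi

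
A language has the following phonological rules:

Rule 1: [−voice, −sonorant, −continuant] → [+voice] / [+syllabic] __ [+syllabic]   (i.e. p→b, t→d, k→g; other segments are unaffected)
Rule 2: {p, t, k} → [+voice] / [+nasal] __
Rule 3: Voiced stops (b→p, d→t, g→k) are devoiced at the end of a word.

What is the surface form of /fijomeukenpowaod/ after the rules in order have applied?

Rule 1 (intervocalic voicing): /k/ is a voiceless stop between vowels /u/ and /e/, so it voices to [g]. /fijomeukenpowaod/ → fijomeugenpowaod.
Rule 2 (post-nasal voicing): /p/ is a voiceless stop immediately after the nasal /n/, so it voices to [b]. /fijomeugenpowaod/ → fijomeugenbowaod.
Rule 3 (final devoicing): /d/ is a voiced stop in word-final position, so it devoices to [t]. /fijomeugenbowaod/ → fijomeugenbowaot.

fijomeugenbowaot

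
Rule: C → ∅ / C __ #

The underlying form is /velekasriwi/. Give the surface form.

velekasriwi

No segment of /velekasriwi/ meets the structural description of the rule, so the form surfaces unchanged.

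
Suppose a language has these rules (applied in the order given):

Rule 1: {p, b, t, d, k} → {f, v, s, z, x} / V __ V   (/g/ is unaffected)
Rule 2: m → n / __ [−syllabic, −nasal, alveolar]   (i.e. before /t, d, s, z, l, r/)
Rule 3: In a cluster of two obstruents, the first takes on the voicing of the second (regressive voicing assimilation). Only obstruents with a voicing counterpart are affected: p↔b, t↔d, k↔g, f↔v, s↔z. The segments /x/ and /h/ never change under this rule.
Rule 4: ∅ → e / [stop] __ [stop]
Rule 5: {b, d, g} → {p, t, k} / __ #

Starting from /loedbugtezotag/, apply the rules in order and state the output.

Rule 1 (intervocalic spirantization): /t/ is a stop between vowels /o/ and /a/, so it spirantizes to the fricative [s]. /loedbugtezotag/ → loedbugtezosag.
Rule 2 (nasal place assimilation): no segment meets the environment; /loedbugtezosag/ is unchanged.
Rule 3 (regressive voicing assimilation): /g/ precedes the voiceless obstruent /t/, so it devoices to [k] by assimilation. /loedbugtezosag/ → loedbuktezosag.
Rule 4 (stop-cluster e-epenthesis): /d/ and /b/ form a stop–stop cluster, so [e] is inserted between them. /k/ and /t/ form a stop–stop cluster, so [e] is inserted between them. /loedbuktezosag/ → loedebuketezosag.
Rule 5 (final devoicing): /g/ is a voiced stop in word-final position, so it devoices to [k]. /loedebuketezosag/ → loedebuketezosak.

loedebuketezosak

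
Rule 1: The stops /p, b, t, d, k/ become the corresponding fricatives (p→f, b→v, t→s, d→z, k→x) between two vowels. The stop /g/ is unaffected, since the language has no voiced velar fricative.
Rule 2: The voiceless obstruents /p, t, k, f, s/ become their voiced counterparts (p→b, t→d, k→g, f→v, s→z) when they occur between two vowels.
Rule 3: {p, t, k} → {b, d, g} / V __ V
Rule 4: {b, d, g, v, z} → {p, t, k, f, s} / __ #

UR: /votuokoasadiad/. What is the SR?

vozuoxoazaziat

Rule 1 (intervocalic spirantization): /t/ is a stop between vowels /o/ and /u/, so it spirantizes to the fricative [s]. /k/ is a stop between vowels /o/ and /o/, so it spirantizes to the fricative [x]. /d/ is a stop between vowels /a/ and /i/, so it spirantizes to the fricative [z]. /votuokoasadiad/ → vosuoxoasaziad.
Rule 2 (intervocalic voicing): /s/ is a voiceless obstruent between vowels /o/ and /u/, so it voices to [z]. /s/ is a voiceless obstruent between vowels /a/ and /a/, so it voices to [z]. /vosuoxoasaziad/ → vozuoxoazaziad.
Rule 3 (intervocalic voicing): no segment meets the environment; /vozuoxoazaziad/ is unchanged.
Rule 4 (final devoicing): /d/ is a voiced obstruent in word-final position, so it devoices to [t]. /vozuoxoazaziad/ → vozuoxoazaziat.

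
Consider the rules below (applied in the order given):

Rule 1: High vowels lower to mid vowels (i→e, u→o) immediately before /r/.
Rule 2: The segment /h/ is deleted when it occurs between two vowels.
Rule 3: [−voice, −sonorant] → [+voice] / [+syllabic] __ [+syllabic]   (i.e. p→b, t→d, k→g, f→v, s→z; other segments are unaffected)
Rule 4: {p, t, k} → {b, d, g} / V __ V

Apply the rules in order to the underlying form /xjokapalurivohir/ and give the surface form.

Rule 1 (pre-rhotic lowering): /u/ is a high vowel immediately before /r/, so it lowers to [o]. /i/ is a high vowel immediately before /r/, so it lowers to [e]. /xjokapalurivohir/ → xjokapalorivoher.
Rule 2 (intervocalic h-deletion): /h/ occurs between vowels /o/ and /e/, so it deletes. /xjokapalorivoher/ → xjokapalorivoer.
Rule 3 (intervocalic voicing): /k/ is a voiceless obstruent between vowels /o/ and /a/, so it voices to [g]. /p/ is a voiceless obstruent between vowels /a/ and /a/, so it voices to [b]. /xjokapalorivoer/ → xjogabalorivoer.
Rule 4 (intervocalic voicing): no segment meets the environment; /xjogabalorivoer/ is unchanged.

xjogabalorivoer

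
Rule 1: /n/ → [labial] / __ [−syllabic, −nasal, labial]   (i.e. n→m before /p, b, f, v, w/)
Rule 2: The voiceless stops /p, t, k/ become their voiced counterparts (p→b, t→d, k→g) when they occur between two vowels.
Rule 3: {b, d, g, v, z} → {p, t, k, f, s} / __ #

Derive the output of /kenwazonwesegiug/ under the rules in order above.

kemwazomwesegiuk

Rule 1 (nasal place assimilation): /n/ precedes the labial consonant /w/, so it assimilates in place to [m]. /n/ precedes the labial consonant /w/, so it assimilates in place to [m]. /kenwazonwesegiug/ → kemwazomwesegiug.
Rule 2 (intervocalic voicing): no segment meets the environment; /kemwazomwesegiug/ is unchanged.
Rule 3 (final devoicing): /g/ is a voiced obstruent in word-final position, so it devoices to [k]. /kemwazomwesegiug/ → kemwazomwesegiuk.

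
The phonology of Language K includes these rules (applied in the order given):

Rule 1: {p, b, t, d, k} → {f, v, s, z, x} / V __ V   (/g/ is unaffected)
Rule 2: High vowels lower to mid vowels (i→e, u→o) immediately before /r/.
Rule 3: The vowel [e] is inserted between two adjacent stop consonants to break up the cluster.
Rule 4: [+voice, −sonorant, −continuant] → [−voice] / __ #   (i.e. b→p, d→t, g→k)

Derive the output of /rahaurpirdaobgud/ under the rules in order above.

rahaorperdaobegut

Rule 1 (intervocalic spirantization): no segment meets the environment; /rahaurpirdaobgud/ is unchanged.
Rule 2 (pre-rhotic lowering): /u/ is a high vowel immediately before /r/, so it lowers to [o]. /i/ is a high vowel immediately before /r/, so it lowers to [e]. /rahaurpirdaobgud/ → rahaorperdaobgud.
Rule 3 (stop-cluster e-epenthesis): /b/ and /g/ form a stop–stop cluster, so [e] is inserted between them. /rahaorperdaobgud/ → rahaorperdaobegud.
Rule 4 (final devoicing): /d/ is a voiced stop in word-final position, so it devoices to [t]. /rahaorperdaobegud/ → rahaorperdaobegut.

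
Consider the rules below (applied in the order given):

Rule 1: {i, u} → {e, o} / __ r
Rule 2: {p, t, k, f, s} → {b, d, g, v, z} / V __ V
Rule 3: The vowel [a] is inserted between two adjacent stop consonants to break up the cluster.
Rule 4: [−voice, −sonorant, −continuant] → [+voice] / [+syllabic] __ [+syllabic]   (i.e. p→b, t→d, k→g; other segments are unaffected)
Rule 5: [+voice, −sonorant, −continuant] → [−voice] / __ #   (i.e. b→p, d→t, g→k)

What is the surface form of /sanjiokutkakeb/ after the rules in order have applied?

Rule 1 (pre-rhotic lowering): no segment meets the environment; /sanjiokutkakeb/ is unchanged.
Rule 2 (intervocalic voicing): /k/ is a voiceless obstruent between vowels /o/ and /u/, so it voices to [g]. /k/ is a voiceless obstruent between vowels /a/ and /e/, so it voices to [g]. /sanjiokutkakeb/ → sanjiogutkageb.
Rule 3 (stop-cluster a-epenthesis): /t/ and /k/ form a stop–stop cluster, so [a] is inserted between them. /sanjiogutkageb/ → sanjiogutakageb.
Rule 4 (intervocalic voicing): /t/ is a voiceless stop between vowels /u/ and /a/, so it voices to [d]. /k/ is a voiceless stop between vowels /a/ and /a/, so it voices to [g]. /sanjiogutakageb/ → sanjiogudagageb.
Rule 5 (final devoicing): /b/ is a voiced stop in word-final position, so it devoices to [p]. /sanjiogudagageb/ → sanjiogudagagep.

sanjiogudagagep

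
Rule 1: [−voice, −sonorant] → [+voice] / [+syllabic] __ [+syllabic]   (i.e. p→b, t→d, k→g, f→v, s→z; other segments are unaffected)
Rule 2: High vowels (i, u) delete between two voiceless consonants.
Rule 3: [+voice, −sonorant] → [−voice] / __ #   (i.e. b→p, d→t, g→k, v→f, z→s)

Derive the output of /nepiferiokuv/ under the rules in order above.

nebiverioguf

Rule 1 (intervocalic voicing): /p/ is a voiceless obstruent between vowels /e/ and /i/, so it voices to [b]. /f/ is a voiceless obstruent between vowels /i/ and /e/, so it voices to [v]. /k/ is a voiceless obstruent between vowels /o/ and /u/, so it voices to [g]. /nepiferiokuv/ → nebiverioguv.
Rule 2 (high vowel syncope): no segment meets the environment; /nebiverioguv/ is unchanged.
Rule 3 (final devoicing): /v/ is a voiced obstruent in word-final position, so it devoices to [f]. /nebiverioguv/ → nebiverioguf.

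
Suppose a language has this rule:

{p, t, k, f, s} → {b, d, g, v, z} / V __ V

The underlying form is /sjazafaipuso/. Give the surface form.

sjazavaibuzo

/f/ is a voiceless obstruent between vowels /a/ and /a/, so it voices to [v].
/p/ is a voiceless obstruent between vowels /i/ and /u/, so it voices to [b].
/s/ is a voiceless obstruent between vowels /u/ and /o/, so it voices to [z].
The other instance of /s/ does not occur in the required environment and remains unchanged.
Surface form: [sjazavaibuzo].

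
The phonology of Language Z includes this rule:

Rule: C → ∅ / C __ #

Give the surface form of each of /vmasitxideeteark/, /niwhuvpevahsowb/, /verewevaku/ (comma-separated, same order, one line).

vmasitxideetear, niwhuvpevahsow, verewevaku

/vmasitxideeteark/: /k/ is the second consonant of a word-final cluster /rk/, so it deletes. → [vmasitxideetear].
/niwhuvpevahsowb/: /b/ is the second consonant of a word-final cluster /wb/, so it deletes. → [niwhuvpevahsow].
/verewevaku/: the rule's environment is not met; surfaces unchanged as [verewevaku].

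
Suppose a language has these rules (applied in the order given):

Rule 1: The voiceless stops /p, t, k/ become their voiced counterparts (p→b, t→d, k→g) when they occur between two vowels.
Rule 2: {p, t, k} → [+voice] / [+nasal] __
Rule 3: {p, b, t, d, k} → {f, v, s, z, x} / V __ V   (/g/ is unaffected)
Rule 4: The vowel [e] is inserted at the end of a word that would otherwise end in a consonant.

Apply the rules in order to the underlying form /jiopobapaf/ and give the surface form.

jiovovavafe

Rule 1 (intervocalic voicing): /p/ is a voiceless stop between vowels /o/ and /o/, so it voices to [b]. /p/ is a voiceless stop between vowels /a/ and /a/, so it voices to [b]. /jiopobapaf/ → jiobobabaf.
Rule 2 (post-nasal voicing): no segment meets the environment; /jiobobabaf/ is unchanged.
Rule 3 (intervocalic spirantization): /b/ is a stop between vowels /o/ and /o/, so it spirantizes to the fricative [v]. /b/ is a stop between vowels /o/ and /a/, so it spirantizes to the fricative [v]. /b/ is a stop between vowels /a/ and /a/, so it spirantizes to the fricative [v]. /jiobobabaf/ → jiovovavaf.
Rule 4 (final e-epenthesis): the form ends in the consonant /f/, so [e] is inserted word-finally. /jiovovavaf/ → jiovovavafe.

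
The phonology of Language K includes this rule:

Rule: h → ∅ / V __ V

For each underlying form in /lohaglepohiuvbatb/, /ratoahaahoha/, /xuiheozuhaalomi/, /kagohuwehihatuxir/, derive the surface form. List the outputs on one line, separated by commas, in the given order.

loaglepoiuvbatb, ratoaaaoa, xuieozuaalomi, kagouweiatuxir

/lohaglepohiuvbatb/: /h/ occurs between vowels /o/ and /a/, so it deletes. /h/ occurs between vowels /o/ and /i/, so it deletes. → [loaglepoiuvbatb].
/ratoahaahoha/: /h/ occurs between vowels /a/ and /a/, so it deletes. /h/ occurs between vowels /a/ and /o/, so it deletes. /h/ occurs between vowels /o/ and /a/, so it deletes. → [ratoaaaoa].
/xuiheozuhaalomi/: /h/ occurs between vowels /i/ and /e/, so it deletes. /h/ occurs between vowels /u/ and /a/, so it deletes. → [xuieozuaalomi].
/kagohuwehihatuxir/: /h/ occurs between vowels /o/ and /u/, so it deletes. /h/ occurs between vowels /e/ and /i/, so it deletes. /h/ occurs between vowels /i/ and /a/, so it deletes. → [kagouweiatuxir].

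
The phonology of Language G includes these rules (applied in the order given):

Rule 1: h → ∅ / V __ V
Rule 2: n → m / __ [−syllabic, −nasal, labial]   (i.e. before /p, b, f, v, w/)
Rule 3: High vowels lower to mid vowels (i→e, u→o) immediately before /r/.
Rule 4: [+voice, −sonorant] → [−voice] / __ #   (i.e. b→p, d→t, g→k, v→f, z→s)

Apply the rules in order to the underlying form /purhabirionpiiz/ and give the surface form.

Rule 1 (intervocalic h-deletion): no segment meets the environment; /purhabirionpiiz/ is unchanged.
Rule 2 (nasal place assimilation): /n/ precedes the labial consonant /p/, so it assimilates in place to [m]. /purhabirionpiiz/ → purhabiriompiiz.
Rule 3 (pre-rhotic lowering): /u/ is a high vowel immediately before /r/, so it lowers to [o]. /i/ is a high vowel immediately before /r/, so it lowers to [e]. /purhabiriompiiz/ → porhaberiompiiz.
Rule 4 (final devoicing): /z/ is a voiced obstruent in word-final position, so it devoices to [s]. /porhaberiompiiz/ → porhaberiompiis.

porhaberiompiis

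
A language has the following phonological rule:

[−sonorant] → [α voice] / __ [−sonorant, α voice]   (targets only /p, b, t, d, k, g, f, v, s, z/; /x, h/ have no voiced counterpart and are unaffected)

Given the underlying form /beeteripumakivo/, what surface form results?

No segment of /beeteripumakivo/ meets the structural description of the rule, so the form surfaces unchanged.

beeteripumakivo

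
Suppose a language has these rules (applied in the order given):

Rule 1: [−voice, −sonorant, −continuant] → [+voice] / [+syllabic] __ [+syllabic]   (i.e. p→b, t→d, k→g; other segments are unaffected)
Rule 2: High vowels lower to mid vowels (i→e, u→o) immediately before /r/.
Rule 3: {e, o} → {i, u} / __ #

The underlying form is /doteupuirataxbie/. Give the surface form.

Rule 1 (intervocalic voicing): /t/ is a voiceless stop between vowels /o/ and /e/, so it voices to [d]. /p/ is a voiceless stop between vowels /u/ and /u/, so it voices to [b]. /t/ is a voiceless stop between vowels /a/ and /a/, so it voices to [d]. /doteupuirataxbie/ → dodeubuiradaxbie.
Rule 2 (pre-rhotic lowering): /i/ is a high vowel immediately before /r/, so it lowers to [e]. /dodeubuiradaxbie/ → dodeubueradaxbie.
Rule 3 (final vowel raising): /e/ is a mid vowel in word-final position, so it raises to [i]. /dodeubueradaxbie/ → dodeubueradaxbii.

dodeubueradaxbii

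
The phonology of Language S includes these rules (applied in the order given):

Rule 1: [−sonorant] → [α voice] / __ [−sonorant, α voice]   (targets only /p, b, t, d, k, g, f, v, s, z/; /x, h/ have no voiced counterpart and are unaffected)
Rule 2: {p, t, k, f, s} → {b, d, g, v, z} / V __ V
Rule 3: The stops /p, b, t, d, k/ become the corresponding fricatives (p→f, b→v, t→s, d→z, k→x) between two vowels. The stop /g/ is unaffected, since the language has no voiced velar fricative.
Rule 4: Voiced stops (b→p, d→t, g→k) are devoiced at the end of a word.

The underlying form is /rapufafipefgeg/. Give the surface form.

Rule 1 (regressive voicing assimilation): /f/ precedes the voiced obstruent /g/, so it voices to [v] by assimilation. /rapufafipefgeg/ → rapufafipevgeg.
Rule 2 (intervocalic voicing): /p/ is a voiceless obstruent between vowels /a/ and /u/, so it voices to [b]. /f/ is a voiceless obstruent between vowels /u/ and /a/, so it voices to [v]. /f/ is a voiceless obstruent between vowels /a/ and /i/, so it voices to [v]. /p/ is a voiceless obstruent between vowels /i/ and /e/, so it voices to [b]. /rapufafipevgeg/ → rabuvavibevgeg.
Rule 3 (intervocalic spirantization): /b/ is a stop between vowels /a/ and /u/, so it spirantizes to the fricative [v]. /b/ is a stop between vowels /i/ and /e/, so it spirantizes to the fricative [v]. /rabuvavibevgeg/ → ravuvavivevgeg.
Rule 4 (final devoicing): /g/ is a voiced stop in word-final position, so it devoices to [k]. /ravuvavivevgeg/ → ravuvavivevgek.

ravuvavivevgek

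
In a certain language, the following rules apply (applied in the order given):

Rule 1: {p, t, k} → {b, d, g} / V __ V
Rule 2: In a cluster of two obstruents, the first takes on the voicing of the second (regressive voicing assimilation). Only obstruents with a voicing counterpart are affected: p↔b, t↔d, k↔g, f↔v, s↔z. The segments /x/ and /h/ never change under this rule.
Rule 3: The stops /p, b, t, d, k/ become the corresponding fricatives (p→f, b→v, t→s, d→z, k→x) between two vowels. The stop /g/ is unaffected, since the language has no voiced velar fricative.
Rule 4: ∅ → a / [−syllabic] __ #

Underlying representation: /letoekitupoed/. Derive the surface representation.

lezoegizuvoeda

Rule 1 (intervocalic voicing): /t/ is a voiceless stop between vowels /e/ and /o/, so it voices to [d]. /k/ is a voiceless stop between vowels /e/ and /i/, so it voices to [g]. /t/ is a voiceless stop between vowels /i/ and /u/, so it voices to [d]. /p/ is a voiceless stop between vowels /u/ and /o/, so it voices to [b]. /letoekitupoed/ → ledoegiduboed.
Rule 2 (regressive voicing assimilation): no segment meets the environment; /ledoegiduboed/ is unchanged.
Rule 3 (intervocalic spirantization): /d/ is a stop between vowels /e/ and /o/, so it spirantizes to the fricative [z]. /d/ is a stop between vowels /i/ and /u/, so it spirantizes to the fricative [z]. /b/ is a stop between vowels /u/ and /o/, so it spirantizes to the fricative [v]. /ledoegiduboed/ → lezoegizuvoed.
Rule 4 (final a-epenthesis): the form ends in the consonant /d/, so [a] is inserted word-finally. /lezoegizuvoed/ → lezoegizuvoeda.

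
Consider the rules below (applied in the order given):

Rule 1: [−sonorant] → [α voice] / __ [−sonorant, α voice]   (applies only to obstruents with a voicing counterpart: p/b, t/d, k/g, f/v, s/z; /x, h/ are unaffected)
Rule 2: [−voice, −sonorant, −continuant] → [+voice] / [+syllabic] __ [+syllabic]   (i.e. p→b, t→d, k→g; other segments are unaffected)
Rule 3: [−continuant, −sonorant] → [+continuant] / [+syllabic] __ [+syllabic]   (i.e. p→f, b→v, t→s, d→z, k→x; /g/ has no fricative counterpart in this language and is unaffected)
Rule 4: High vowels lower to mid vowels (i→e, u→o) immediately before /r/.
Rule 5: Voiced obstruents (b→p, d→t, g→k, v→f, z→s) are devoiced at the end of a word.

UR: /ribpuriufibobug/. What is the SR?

Rule 1 (regressive voicing assimilation): /b/ precedes the voiceless obstruent /p/, so it devoices to [p] by assimilation. /ribpuriufibobug/ → rippuriufibobug.
Rule 2 (intervocalic voicing): no segment meets the environment; /rippuriufibobug/ is unchanged.
Rule 3 (intervocalic spirantization): /b/ is a stop between vowels /i/ and /o/, so it spirantizes to the fricative [v]. /b/ is a stop between vowels /o/ and /u/, so it spirantizes to the fricative [v]. /rippuriufibobug/ → rippuriufivovug.
Rule 4 (pre-rhotic lowering): /u/ is a high vowel immediately before /r/, so it lowers to [o]. /rippuriufivovug/ → ripporiufivovug.
Rule 5 (final devoicing): /g/ is a voiced obstruent in word-final position, so it devoices to [k]. /ripporiufivovug/ → ripporiufivovuk.

ripporiufivovuk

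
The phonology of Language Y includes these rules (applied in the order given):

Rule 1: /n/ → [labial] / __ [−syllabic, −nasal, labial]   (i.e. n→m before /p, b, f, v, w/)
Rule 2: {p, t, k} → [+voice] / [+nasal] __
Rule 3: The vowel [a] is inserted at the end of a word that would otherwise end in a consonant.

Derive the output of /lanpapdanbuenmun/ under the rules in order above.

Rule 1 (nasal place assimilation): /n/ precedes the labial consonant /p/, so it assimilates in place to [m]. /n/ precedes the labial consonant /b/, so it assimilates in place to [m]. /lanpapdanbuenmun/ → lampapdambuenmun.
Rule 2 (post-nasal voicing): /p/ is a voiceless stop immediately after the nasal /m/, so it voices to [b]. /lampapdambuenmun/ → lambapdambuenmun.
Rule 3 (final a-epenthesis): the form ends in the consonant /n/, so [a] is inserted word-finally. /lambapdambuenmun/ → lambapdambuenmuna.

lambapdambuenmuna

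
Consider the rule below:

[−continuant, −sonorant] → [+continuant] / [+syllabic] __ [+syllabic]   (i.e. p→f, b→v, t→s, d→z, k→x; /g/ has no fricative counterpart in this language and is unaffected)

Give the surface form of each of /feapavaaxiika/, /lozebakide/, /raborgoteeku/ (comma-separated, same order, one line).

feafavaaxiixa, lozevaxize, ravorgoseexu

/feapavaaxiika/: /p/ is a stop between vowels /a/ and /a/, so it spirantizes to the fricative [f]. /k/ is a stop between vowels /i/ and /a/, so it spirantizes to the fricative [x]. → [feafavaaxiixa].
/lozebakide/: /b/ is a stop between vowels /e/ and /a/, so it spirantizes to the fricative [v]. /k/ is a stop between vowels /a/ and /i/, so it spirantizes to the fricative [x]. /d/ is a stop between vowels /i/ and /e/, so it spirantizes to the fricative [z]. → [lozevaxize].
/raborgoteeku/: /b/ is a stop between vowels /a/ and /o/, so it spirantizes to the fricative [v]. /t/ is a stop between vowels /o/ and /e/, so it spirantizes to the fricative [s]. /k/ is a stop between vowels /e/ and /u/, so it spirantizes to the fricative [x]. → [ravorgoseexu].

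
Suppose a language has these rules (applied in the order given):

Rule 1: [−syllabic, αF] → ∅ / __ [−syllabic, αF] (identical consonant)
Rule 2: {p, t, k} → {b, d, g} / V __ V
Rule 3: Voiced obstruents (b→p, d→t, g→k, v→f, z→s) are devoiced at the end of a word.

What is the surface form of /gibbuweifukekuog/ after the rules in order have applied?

gibuweifugeguok

Rule 1 (degemination): /bb/ is a geminate; the first /b/ deletes. /gibbuweifukekuog/ → gibuweifukekuog.
Rule 2 (intervocalic voicing): /k/ is a voiceless stop between vowels /u/ and /e/, so it voices to [g]. /k/ is a voiceless stop between vowels /e/ and /u/, so it voices to [g]. /gibuweifukekuog/ → gibuweifugeguog.
Rule 3 (final devoicing): /g/ is a voiced obstruent in word-final position, so it devoices to [k]. /gibuweifugeguog/ → gibuweifugeguok.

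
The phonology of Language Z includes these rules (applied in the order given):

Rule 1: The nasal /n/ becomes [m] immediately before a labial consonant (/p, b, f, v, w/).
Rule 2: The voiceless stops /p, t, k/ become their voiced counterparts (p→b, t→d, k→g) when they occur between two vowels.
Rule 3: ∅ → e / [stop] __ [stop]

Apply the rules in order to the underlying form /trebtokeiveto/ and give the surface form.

trebetogeivedo

Rule 1 (nasal place assimilation): no segment meets the environment; /trebtokeiveto/ is unchanged.
Rule 2 (intervocalic voicing): /k/ is a voiceless stop between vowels /o/ and /e/, so it voices to [g]. /t/ is a voiceless stop between vowels /e/ and /o/, so it voices to [d]. /trebtokeiveto/ → trebtogeivedo.
Rule 3 (stop-cluster e-epenthesis): /b/ and /t/ form a stop–stop cluster, so [e] is inserted between them. /trebtogeivedo/ → trebetogeivedo.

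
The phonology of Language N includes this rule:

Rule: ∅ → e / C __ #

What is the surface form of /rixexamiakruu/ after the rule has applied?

rixexamiakruu

No segment of /rixexamiakruu/ meets the structural description of the rule, so the form surfaces unchanged.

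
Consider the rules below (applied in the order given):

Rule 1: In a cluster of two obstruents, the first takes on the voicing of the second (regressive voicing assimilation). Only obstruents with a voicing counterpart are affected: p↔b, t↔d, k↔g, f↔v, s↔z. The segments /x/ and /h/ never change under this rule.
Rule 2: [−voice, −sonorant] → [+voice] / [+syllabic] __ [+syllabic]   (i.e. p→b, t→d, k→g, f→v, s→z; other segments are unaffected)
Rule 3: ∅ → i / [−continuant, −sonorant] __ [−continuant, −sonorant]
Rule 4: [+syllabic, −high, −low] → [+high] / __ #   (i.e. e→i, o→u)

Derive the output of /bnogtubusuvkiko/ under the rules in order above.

Rule 1 (regressive voicing assimilation): /g/ precedes the voiceless obstruent /t/, so it devoices to [k] by assimilation. /v/ precedes the voiceless obstruent /k/, so it devoices to [f] by assimilation. /bnogtubusuvkiko/ → bnoktubusufkiko.
Rule 2 (intervocalic voicing): /s/ is a voiceless obstruent between vowels /u/ and /u/, so it voices to [z]. /k/ is a voiceless obstruent between vowels /i/ and /o/, so it voices to [g]. /bnoktubusufkiko/ → bnoktubuzufkigo.
Rule 3 (stop-cluster i-epenthesis): /k/ and /t/ form a stop–stop cluster, so [i] is inserted between them. /bnoktubuzufkigo/ → bnokitubuzufkigo.
Rule 4 (final vowel raising): /o/ is a mid vowel in word-final position, so it raises to [u]. /bnokitubuzufkigo/ → bnokitubuzufkigu.

bnokitubuzufkigu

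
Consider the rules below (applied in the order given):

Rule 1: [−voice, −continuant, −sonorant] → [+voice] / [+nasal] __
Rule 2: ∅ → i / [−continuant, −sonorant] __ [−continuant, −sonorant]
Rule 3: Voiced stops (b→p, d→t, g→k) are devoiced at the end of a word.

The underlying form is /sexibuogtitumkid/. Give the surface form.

sexibuogititumgit

Rule 1 (post-nasal voicing): /k/ is a voiceless stop immediately after the nasal /m/, so it voices to [g]. /sexibuogtitumkid/ → sexibuogtitumgid.
Rule 2 (stop-cluster i-epenthesis): /g/ and /t/ form a stop–stop cluster, so [i] is inserted between them. /sexibuogtitumgid/ → sexibuogititumgid.
Rule 3 (final devoicing): /d/ is a voiced stop in word-final position, so it devoices to [t]. /sexibuogititumgid/ → sexibuogititumgit.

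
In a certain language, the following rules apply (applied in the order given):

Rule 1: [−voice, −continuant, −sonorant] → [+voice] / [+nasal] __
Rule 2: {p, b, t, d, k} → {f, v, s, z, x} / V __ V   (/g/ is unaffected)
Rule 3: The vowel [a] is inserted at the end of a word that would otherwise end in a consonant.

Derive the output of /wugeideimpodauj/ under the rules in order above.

wugeizeimbozauja

Rule 1 (post-nasal voicing): /p/ is a voiceless stop immediately after the nasal /m/, so it voices to [b]. /wugeideimpodauj/ → wugeideimbodauj.
Rule 2 (intervocalic spirantization): /d/ is a stop between vowels /i/ and /e/, so it spirantizes to the fricative [z]. /d/ is a stop between vowels /o/ and /a/, so it spirantizes to the fricative [z]. /wugeideimbodauj/ → wugeizeimbozauj.
Rule 3 (final a-epenthesis): the form ends in the consonant /j/, so [a] is inserted word-finally. /wugeizeimbozauj/ → wugeizeimbozauja.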